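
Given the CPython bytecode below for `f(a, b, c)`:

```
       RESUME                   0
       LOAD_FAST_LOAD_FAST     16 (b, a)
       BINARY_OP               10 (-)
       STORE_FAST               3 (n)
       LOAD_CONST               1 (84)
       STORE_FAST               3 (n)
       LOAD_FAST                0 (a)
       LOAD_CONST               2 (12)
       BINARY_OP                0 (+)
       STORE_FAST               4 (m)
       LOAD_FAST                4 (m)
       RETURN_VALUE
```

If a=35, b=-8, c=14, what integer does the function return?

47

LOAD_FAST_LOAD_FAST b,a → push -8,35. Stack: [-8, 35]
BINARY_OP - → -8 - 35 = -43. Stack: [-43]
STORE_FAST n → n=-43. Stack: []
LOAD_CONST → push 84. Stack: [84]
STORE_FAST n → n=84. Stack: []
LOAD_FAST a → push 35. Stack: [35]
LOAD_CONST → push 12. Stack: [35, 12]
BINARY_OP + → 35 + 12 = 47. Stack: [47]
STORE_FAST m → m=47. Stack: []
LOAD_FAST m → push 47. Stack: [47]
RETURN_VALUE → return 47.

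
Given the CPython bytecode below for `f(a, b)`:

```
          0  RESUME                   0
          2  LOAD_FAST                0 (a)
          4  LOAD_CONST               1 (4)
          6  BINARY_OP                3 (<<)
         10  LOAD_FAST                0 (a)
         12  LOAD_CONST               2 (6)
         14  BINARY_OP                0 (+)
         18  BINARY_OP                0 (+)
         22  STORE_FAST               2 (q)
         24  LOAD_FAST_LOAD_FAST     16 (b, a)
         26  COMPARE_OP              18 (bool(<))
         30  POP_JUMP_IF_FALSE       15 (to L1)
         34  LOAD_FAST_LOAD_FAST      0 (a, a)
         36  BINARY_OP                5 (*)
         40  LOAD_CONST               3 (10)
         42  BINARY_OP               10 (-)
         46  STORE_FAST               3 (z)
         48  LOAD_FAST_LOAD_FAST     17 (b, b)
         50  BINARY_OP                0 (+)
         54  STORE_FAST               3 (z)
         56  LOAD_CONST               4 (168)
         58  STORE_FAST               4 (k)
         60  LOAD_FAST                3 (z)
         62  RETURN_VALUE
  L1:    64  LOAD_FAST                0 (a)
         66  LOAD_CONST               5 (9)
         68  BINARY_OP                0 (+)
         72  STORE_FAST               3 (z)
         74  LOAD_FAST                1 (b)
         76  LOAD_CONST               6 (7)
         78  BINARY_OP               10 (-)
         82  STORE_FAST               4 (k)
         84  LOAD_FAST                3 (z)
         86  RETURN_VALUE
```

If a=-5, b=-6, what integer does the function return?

-12

LOAD_FAST a → push -5. Stack: [-5]
LOAD_CONST → push 4. Stack: [-5, 4]
BINARY_OP << → -5 << 4 = -80. Stack: [-80]
LOAD_FAST a → push -5. Stack: [-80, -5]
LOAD_CONST → push 6. Stack: [-80, -5, 6]
BINARY_OP + → -5 + 6 = 1. Stack: [-80, 1]
BINARY_OP + → -80 + 1 = -79. Stack: [-79]
STORE_FAST q → q=-79. Stack: []
LOAD_FAST_LOAD_FAST b,a → push -6,-5. Stack: [-6, -5]
COMPARE_OP bool(<) → -6 vs -5 = True. Stack: [True]
POP_JUMP_IF_FALSE → pop True; no jump. Stack: []
LOAD_FAST_LOAD_FAST a,a → push -5,-5. Stack: [-5, -5]
BINARY_OP * → -5 * -5 = 25. Stack: [25]
LOAD_CONST → push 10. Stack: [25, 10]
BINARY_OP - → 25 - 10 = 15. Stack: [15]
STORE_FAST z → z=15. Stack: []
LOAD_FAST_LOAD_FAST b,b → push -6,-6. Stack: [-6, -6]
BINARY_OP + → -6 + -6 = -12. Stack: [-12]
STORE_FAST z → z=-12. Stack: []
LOAD_CONST → push 168. Stack: [168]
STORE_FAST k → k=168. Stack: []
LOAD_FAST z → push -12. Stack: [-12]
RETURN_VALUE → return -12.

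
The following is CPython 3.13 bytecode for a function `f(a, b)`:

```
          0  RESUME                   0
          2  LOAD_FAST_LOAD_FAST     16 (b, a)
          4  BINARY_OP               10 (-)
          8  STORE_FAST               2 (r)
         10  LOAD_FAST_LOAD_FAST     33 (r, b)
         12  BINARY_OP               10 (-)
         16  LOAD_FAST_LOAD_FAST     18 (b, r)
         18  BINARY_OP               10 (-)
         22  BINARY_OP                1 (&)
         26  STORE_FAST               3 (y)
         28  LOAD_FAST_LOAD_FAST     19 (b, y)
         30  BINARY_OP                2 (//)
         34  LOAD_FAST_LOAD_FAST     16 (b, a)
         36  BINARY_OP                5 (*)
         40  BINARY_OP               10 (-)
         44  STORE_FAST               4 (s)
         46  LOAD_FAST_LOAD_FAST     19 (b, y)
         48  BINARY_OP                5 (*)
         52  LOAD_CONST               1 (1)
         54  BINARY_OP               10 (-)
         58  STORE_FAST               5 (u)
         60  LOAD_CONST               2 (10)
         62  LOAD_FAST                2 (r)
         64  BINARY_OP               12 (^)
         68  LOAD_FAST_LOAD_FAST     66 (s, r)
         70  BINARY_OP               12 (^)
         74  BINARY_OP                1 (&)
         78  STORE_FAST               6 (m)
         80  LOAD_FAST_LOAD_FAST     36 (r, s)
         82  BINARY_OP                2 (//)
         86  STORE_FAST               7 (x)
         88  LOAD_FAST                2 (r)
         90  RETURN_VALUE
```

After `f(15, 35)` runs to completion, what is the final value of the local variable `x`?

-1

LOAD_FAST_LOAD_FAST b,a → push 35,15. Stack: [35, 15]
BINARY_OP - → 35 - 15 = 20. Stack: [20]
STORE_FAST r → r=20. Stack: []
LOAD_FAST_LOAD_FAST r,b → push 20,35. Stack: [20, 35]
BINARY_OP - → 20 - 35 = -15. Stack: [-15]
LOAD_FAST_LOAD_FAST b,r → push 35,20. Stack: [-15, 35, 20]
BINARY_OP - → 35 - 20 = 15. Stack: [-15, 15]
BINARY_OP & → -15 & 15 = 1. Stack: [1]
STORE_FAST y → y=1. Stack: []
LOAD_FAST_LOAD_FAST b,y → push 35,1. Stack: [35, 1]
BINARY_OP // → 35 // 1 = 35. Stack: [35]
LOAD_FAST_LOAD_FAST b,a → push 35,15. Stack: [35, 35, 15]
BINARY_OP * → 35 * 15 = 525. Stack: [35, 525]
BINARY_OP - → 35 - 525 = -490. Stack: [-490]
STORE_FAST s → s=-490. Stack: []
LOAD_FAST_LOAD_FAST b,y → push 35,1. Stack: [35, 1]
BINARY_OP * → 35 * 1 = 35. Stack: [35]
LOAD_CONST → push 1. Stack: [35, 1]
BINARY_OP - → 35 - 1 = 34. Stack: [34]
STORE_FAST u → u=34. Stack: []
LOAD_CONST → push 10. Stack: [10]
LOAD_FAST r → push 20. Stack: [10, 20]
BINARY_OP ^ → 10 ^ 20 = 30. Stack: [30]
LOAD_FAST_LOAD_FAST s,r → push -490,20. Stack: [30, -490, 20]
BINARY_OP ^ → -490 ^ 20 = -510. Stack: [30, -510]
BINARY_OP & → 30 & -510 = 2. Stack: [2]
STORE_FAST m → m=2. Stack: []
LOAD_FAST_LOAD_FAST r,s → push 20,-490. Stack: [20, -490]
BINARY_OP // → 20 // -490 = -1. Stack: [-1]
STORE_FAST x → x=-1. Stack: []
LOAD_FAST r → push 20. Stack: [20]
RETURN_VALUE → return 20.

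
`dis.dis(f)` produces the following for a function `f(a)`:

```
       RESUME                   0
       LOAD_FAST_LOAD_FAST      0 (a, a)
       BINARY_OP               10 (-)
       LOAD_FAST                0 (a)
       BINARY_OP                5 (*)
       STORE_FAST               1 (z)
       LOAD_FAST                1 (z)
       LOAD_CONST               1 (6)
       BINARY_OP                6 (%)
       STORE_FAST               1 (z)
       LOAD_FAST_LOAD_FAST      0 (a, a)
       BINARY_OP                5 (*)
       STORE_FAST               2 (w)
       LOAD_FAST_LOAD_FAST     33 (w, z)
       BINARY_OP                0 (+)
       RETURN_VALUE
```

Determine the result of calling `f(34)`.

LOAD_FAST_LOAD_FAST a,a → push 34,34. Stack: [34, 34]
BINARY_OP - → 34 - 34 = 0. Stack: [0]
LOAD_FAST a → push 34. Stack: [0, 34]
BINARY_OP * → 0 * 34 = 0. Stack: [0]
STORE_FAST z → z=0. Stack: []
LOAD_FAST z → push 0. Stack: [0]
LOAD_CONST → push 6. Stack: [0, 6]
BINARY_OP % → 0 % 6 = 0. Stack: [0]
STORE_FAST z → z=0. Stack: []
LOAD_FAST_LOAD_FAST a,a → push 34,34. Stack: [34, 34]
BINARY_OP * → 34 * 34 = 1156. Stack: [1156]
STORE_FAST w → w=1156. Stack: []
LOAD_FAST_LOAD_FAST w,z → push 1156,0. Stack: [1156, 0]
BINARY_OP + → 1156 + 0 = 1156. Stack: [1156]
RETURN_VALUE → return 1156.

1156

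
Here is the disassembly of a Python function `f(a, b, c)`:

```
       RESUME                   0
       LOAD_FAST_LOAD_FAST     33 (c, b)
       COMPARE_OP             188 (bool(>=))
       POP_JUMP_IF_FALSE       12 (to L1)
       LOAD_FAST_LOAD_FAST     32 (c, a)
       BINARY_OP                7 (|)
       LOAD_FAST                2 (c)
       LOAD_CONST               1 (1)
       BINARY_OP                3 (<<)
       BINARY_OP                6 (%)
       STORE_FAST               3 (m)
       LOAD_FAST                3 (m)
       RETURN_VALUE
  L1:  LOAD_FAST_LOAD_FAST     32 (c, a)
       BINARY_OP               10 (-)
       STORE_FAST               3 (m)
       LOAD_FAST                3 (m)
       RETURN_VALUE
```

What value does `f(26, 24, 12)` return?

LOAD_FAST_LOAD_FAST c,b → push 12,24. Stack: [12, 24]
COMPARE_OP bool(>=) → 12 vs 24 = False. Stack: [False]
POP_JUMP_IF_FALSE → pop False; jump. Stack: []
LOAD_FAST_LOAD_FAST c,a → push 12,26. Stack: [12, 26]
BINARY_OP - → 12 - 26 = -14. Stack: [-14]
STORE_FAST m → m=-14. Stack: []
LOAD_FAST m → push -14. Stack: [-14]
RETURN_VALUE → return -14.

-14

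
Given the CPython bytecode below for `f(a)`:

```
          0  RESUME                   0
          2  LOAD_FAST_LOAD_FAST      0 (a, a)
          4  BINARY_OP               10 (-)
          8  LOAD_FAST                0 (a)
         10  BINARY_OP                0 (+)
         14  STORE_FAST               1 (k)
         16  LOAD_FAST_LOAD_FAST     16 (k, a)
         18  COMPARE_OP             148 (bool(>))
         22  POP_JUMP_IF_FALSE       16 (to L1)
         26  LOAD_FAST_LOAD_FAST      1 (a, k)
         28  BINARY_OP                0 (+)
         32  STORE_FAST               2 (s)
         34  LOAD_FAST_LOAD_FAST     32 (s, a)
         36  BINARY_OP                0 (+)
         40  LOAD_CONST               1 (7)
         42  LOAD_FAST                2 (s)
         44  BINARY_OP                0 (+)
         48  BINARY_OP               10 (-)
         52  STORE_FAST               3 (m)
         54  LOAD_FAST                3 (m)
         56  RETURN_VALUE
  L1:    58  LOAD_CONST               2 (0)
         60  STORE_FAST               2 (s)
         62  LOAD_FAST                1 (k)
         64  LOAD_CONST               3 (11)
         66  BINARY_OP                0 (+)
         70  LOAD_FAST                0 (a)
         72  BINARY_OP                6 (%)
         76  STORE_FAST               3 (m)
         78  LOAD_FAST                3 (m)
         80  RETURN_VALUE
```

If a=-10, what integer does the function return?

LOAD_FAST_LOAD_FAST a,a → push -10,-10. Stack: [-10, -10]
BINARY_OP - → -10 - -10 = 0. Stack: [0]
LOAD_FAST a → push -10. Stack: [0, -10]
BINARY_OP + → 0 + -10 = -10. Stack: [-10]
STORE_FAST k → k=-10. Stack: []
LOAD_FAST_LOAD_FAST k,a → push -10,-10. Stack: [-10, -10]
COMPARE_OP bool(>) → -10 vs -10 = False. Stack: [False]
POP_JUMP_IF_FALSE → pop False; jump. Stack: []
LOAD_CONST → push 0. Stack: [0]
STORE_FAST s → s=0. Stack: []
LOAD_FAST k → push -10. Stack: [-10]
LOAD_CONST → push 11. Stack: [-10, 11]
BINARY_OP + → -10 + 11 = 1. Stack: [1]
LOAD_FAST a → push -10. Stack: [1, -10]
BINARY_OP % → 1 % -10 = -9. Stack: [-9]
STORE_FAST m → m=-9. Stack: []
LOAD_FAST m → push -9. Stack: [-9]
RETURN_VALUE → return -9.

-9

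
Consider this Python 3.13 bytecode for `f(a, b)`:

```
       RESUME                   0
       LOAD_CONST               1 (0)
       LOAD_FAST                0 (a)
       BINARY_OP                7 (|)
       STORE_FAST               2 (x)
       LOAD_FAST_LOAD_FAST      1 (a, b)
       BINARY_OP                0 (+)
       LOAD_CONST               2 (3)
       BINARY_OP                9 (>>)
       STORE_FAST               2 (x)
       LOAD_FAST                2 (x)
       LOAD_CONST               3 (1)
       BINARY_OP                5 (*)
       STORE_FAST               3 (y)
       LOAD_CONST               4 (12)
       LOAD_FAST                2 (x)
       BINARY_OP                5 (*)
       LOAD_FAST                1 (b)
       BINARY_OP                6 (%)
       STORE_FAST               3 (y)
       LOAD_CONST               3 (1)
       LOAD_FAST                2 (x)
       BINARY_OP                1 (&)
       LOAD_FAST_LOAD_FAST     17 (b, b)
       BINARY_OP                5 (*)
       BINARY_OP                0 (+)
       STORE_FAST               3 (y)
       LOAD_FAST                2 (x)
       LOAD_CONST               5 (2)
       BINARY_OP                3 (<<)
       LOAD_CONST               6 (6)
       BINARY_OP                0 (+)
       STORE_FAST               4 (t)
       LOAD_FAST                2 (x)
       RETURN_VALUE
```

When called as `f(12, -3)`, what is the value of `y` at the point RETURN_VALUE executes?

10

LOAD_CONST → push 0. Stack: [0]
LOAD_FAST a → push 12. Stack: [0, 12]
BINARY_OP | → 0 | 12 = 12. Stack: [12]
STORE_FAST x → x=12. Stack: []
LOAD_FAST_LOAD_FAST a,b → push 12,-3. Stack: [12, -3]
BINARY_OP + → 12 + -3 = 9. Stack: [9]
LOAD_CONST → push 3. Stack: [9, 3]
BINARY_OP >> → 9 >> 3 = 1. Stack: [1]
STORE_FAST x → x=1. Stack: []
LOAD_FAST x → push 1. Stack: [1]
LOAD_CONST → push 1. Stack: [1, 1]
BINARY_OP * → 1 * 1 = 1. Stack: [1]
STORE_FAST y → y=1. Stack: []
LOAD_CONST → push 12. Stack: [12]
LOAD_FAST x → push 1. Stack: [12, 1]
BINARY_OP * → 12 * 1 = 12. Stack: [12]
LOAD_FAST b → push -3. Stack: [12, -3]
BINARY_OP % → 12 % -3 = 0. Stack: [0]
STORE_FAST y → y=0. Stack: []
LOAD_CONST → push 1. Stack: [1]
LOAD_FAST x → push 1. Stack: [1, 1]
BINARY_OP & → 1 & 1 = 1. Stack: [1]
LOAD_FAST_LOAD_FAST b,b → push -3,-3. Stack: [1, -3, -3]
BINARY_OP * → -3 * -3 = 9. Stack: [1, 9]
BINARY_OP + → 1 + 9 = 10. Stack: [10]
STORE_FAST y → y=10. Stack: []
LOAD_FAST x → push 1. Stack: [1]
LOAD_CONST → push 2. Stack: [1, 2]
BINARY_OP << → 1 << 2 = 4. Stack: [4]
LOAD_CONST → push 6. Stack: [4, 6]
BINARY_OP + → 4 + 6 = 10. Stack: [10]
STORE_FAST t → t=10. Stack: []
LOAD_FAST x → push 1. Stack: [1]
RETURN_VALUE → return 1.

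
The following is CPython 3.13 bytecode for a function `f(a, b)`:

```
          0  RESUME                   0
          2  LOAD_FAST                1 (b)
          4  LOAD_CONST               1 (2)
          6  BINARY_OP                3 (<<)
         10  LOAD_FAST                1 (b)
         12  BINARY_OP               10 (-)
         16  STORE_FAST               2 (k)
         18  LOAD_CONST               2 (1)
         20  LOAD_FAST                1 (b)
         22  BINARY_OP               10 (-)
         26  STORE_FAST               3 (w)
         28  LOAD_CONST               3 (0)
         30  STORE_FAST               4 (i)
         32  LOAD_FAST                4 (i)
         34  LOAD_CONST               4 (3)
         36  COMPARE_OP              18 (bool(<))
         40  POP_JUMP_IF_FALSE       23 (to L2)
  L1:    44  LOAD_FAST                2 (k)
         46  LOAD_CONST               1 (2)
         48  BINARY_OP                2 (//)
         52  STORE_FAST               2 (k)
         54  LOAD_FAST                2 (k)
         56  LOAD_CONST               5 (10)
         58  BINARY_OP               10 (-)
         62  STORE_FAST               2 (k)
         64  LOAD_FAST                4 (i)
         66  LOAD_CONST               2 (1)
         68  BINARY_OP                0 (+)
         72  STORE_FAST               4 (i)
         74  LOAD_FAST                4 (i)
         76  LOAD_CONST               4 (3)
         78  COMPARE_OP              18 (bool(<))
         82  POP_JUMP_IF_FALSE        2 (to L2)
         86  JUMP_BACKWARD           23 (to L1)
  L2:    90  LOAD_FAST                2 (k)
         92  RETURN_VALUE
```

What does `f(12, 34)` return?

-5

LOAD_FAST b → push 34. Stack: [34]
LOAD_CONST → push 2. Stack: [34, 2]
BINARY_OP << → 34 << 2 = 136. Stack: [136]
LOAD_FAST b → push 34. Stack: [136, 34]
BINARY_OP - → 136 - 34 = 102. Stack: [102]
STORE_FAST k → k=102. Stack: []
LOAD_CONST → push 1. Stack: [1]
LOAD_FAST b → push 34. Stack: [1, 34]
BINARY_OP - → 1 - 34 = -33. Stack: [-33]
STORE_FAST w → w=-33. Stack: []
LOAD_CONST → push 0. Stack: [0]
STORE_FAST i → i=0. Stack: []
LOAD_FAST i → push 0. Stack: [0]
LOAD_CONST → push 3. Stack: [0, 3]
COMPARE_OP bool(<) → 0 vs 3 = True. Stack: [True]
POP_JUMP_IF_FALSE → pop True; no jump. Stack: []
LOAD_FAST k → push 102. Stack: [102]
LOAD_CONST → push 2. Stack: [102, 2]
BINARY_OP // → 102 // 2 = 51. Stack: [51]
STORE_FAST k → k=51. Stack: []
LOAD_FAST k → push 51. Stack: [51]
LOAD_CONST → push 10. Stack: [51, 10]
BINARY_OP - → 51 - 10 = 41. Stack: [41]
STORE_FAST k → k=41. Stack: []
LOAD_FAST i → push 0. Stack: [0]
LOAD_CONST → push 1. Stack: [0, 1]
BINARY_OP + → 0 + 1 = 1. Stack: [1]
STORE_FAST i → i=1. Stack: []
LOAD_FAST i → push 1. Stack: [1]
LOAD_CONST → push 3. Stack: [1, 3]
COMPARE_OP bool(<) → 1 vs 3 = True. Stack: [True]
POP_JUMP_IF_FALSE → pop True; no jump. Stack: []
LOAD_FAST k → push 41. Stack: [41]
LOAD_CONST → push 2. Stack: [41, 2]
BINARY_OP // → 41 // 2 = 20. Stack: [20]
STORE_FAST k → k=20. Stack: []
LOAD_FAST k → push 20. Stack: [20]
LOAD_CONST → push 10. Stack: [20, 10]
BINARY_OP - → 20 - 10 = 10. Stack: [10]
STORE_FAST k → k=10. Stack: []
LOAD_FAST i → push 1. Stack: [1]
LOAD_CONST → push 1. Stack: [1, 1]
BINARY_OP + → 1 + 1 = 2. Stack: [2]
STORE_FAST i → i=2. Stack: []
LOAD_FAST i → push 2. Stack: [2]
LOAD_CONST → push 3. Stack: [2, 3]
COMPARE_OP bool(<) → 2 vs 3 = True. Stack: [True]
POP_JUMP_IF_FALSE → pop True; no jump. Stack: []
LOAD_FAST k → push 10. Stack: [10]
LOAD_CONST → push 2. Stack: [10, 2]
BINARY_OP // → 10 // 2 = 5. Stack: [5]
STORE_FAST k → k=5. Stack: []
LOAD_FAST k → push 5. Stack: [5]
LOAD_CONST → push 10. Stack: [5, 10]
BINARY_OP - → 5 - 10 = -5. Stack: [-5]
STORE_FAST k → k=-5. Stack: []
LOAD_FAST i → push 2. Stack: [2]
LOAD_CONST → push 1. Stack: [2, 1]
BINARY_OP + → 2 + 1 = 3. Stack: [3]
STORE_FAST i → i=3. Stack: []
LOAD_FAST i → push 3. Stack: [3]
LOAD_CONST → push 3. Stack: [3, 3]
COMPARE_OP bool(<) → 3 vs 3 = False. Stack: [False]
POP_JUMP_IF_FALSE → pop False; jump. Stack: []
LOAD_FAST k → push -5. Stack: [-5]
RETURN_VALUE → return -5.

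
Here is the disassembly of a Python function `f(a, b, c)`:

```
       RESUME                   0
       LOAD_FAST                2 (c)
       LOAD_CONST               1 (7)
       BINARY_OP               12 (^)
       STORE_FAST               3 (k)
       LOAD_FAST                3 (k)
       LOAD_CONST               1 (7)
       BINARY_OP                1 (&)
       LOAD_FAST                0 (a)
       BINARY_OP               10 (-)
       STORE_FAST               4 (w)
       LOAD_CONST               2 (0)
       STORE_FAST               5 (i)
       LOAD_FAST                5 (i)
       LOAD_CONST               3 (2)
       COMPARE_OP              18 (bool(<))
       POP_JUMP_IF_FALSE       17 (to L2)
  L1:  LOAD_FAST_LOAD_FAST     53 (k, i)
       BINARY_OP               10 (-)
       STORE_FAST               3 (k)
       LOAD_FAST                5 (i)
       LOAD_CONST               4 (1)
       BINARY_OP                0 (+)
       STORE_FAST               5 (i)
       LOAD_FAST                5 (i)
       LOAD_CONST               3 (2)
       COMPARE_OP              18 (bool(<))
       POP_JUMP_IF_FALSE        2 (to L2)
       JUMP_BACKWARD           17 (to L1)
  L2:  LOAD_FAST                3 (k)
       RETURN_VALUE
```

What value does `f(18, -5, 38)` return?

LOAD_FAST c → push 38. Stack: [38]
LOAD_CONST → push 7. Stack: [38, 7]
BINARY_OP ^ → 38 ^ 7 = 33. Stack: [33]
STORE_FAST k → k=33. Stack: []
LOAD_FAST k → push 33. Stack: [33]
LOAD_CONST → push 7. Stack: [33, 7]
BINARY_OP & → 33 & 7 = 1. Stack: [1]
LOAD_FAST a → push 18. Stack: [1, 18]
BINARY_OP - → 1 - 18 = -17. Stack: [-17]
STORE_FAST w → w=-17. Stack: []
LOAD_CONST → push 0. Stack: [0]
STORE_FAST i → i=0. Stack: []
LOAD_FAST i → push 0. Stack: [0]
LOAD_CONST → push 2. Stack: [0, 2]
COMPARE_OP bool(<) → 0 vs 2 = True. Stack: [True]
POP_JUMP_IF_FALSE → pop True; no jump. Stack: []
LOAD_FAST_LOAD_FAST k,i → push 33,0. Stack: [33, 0]
BINARY_OP - → 33 - 0 = 33. Stack: [33]
STORE_FAST k → k=33. Stack: []
LOAD_FAST i → push 0. Stack: [0]
LOAD_CONST → push 1. Stack: [0, 1]
BINARY_OP + → 0 + 1 = 1. Stack: [1]
STORE_FAST i → i=1. Stack: []
LOAD_FAST i → push 1. Stack: [1]
LOAD_CONST → push 2. Stack: [1, 2]
COMPARE_OP bool(<) → 1 vs 2 = True. Stack: [True]
POP_JUMP_IF_FALSE → pop True; no jump. Stack: []
LOAD_FAST_LOAD_FAST k,i → push 33,1. Stack: [33, 1]
BINARY_OP - → 33 - 1 = 32. Stack: [32]
STORE_FAST k → k=32. Stack: []
LOAD_FAST i → push 1. Stack: [1]
LOAD_CONST → push 1. Stack: [1, 1]
BINARY_OP + → 1 + 1 = 2. Stack: [2]
STORE_FAST i → i=2. Stack: []
LOAD_FAST i → push 2. Stack: [2]
LOAD_CONST → push 2. Stack: [2, 2]
COMPARE_OP bool(<) → 2 vs 2 = False. Stack: [False]
POP_JUMP_IF_FALSE → pop False; jump. Stack: []
LOAD_FAST k → push 32. Stack: [32]
RETURN_VALUE → return 32.

32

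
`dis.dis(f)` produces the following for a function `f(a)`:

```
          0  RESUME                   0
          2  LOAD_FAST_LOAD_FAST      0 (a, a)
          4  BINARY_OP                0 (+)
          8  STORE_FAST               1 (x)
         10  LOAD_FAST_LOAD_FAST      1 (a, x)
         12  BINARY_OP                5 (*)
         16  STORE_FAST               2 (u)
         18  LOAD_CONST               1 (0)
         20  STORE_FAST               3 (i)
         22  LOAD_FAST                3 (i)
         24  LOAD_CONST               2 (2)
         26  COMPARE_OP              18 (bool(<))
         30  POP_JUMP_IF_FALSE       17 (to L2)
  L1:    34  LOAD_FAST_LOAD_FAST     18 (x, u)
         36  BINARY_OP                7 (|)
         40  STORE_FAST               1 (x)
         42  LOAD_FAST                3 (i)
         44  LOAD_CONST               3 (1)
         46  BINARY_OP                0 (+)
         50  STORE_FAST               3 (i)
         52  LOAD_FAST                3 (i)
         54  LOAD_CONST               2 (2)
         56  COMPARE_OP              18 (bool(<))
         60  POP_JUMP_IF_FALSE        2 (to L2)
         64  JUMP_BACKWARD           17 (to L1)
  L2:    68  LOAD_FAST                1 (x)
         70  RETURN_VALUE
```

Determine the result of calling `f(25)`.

1266

LOAD_FAST_LOAD_FAST a,a → push 25,25. Stack: [25, 25]
BINARY_OP + → 25 + 25 = 50. Stack: [50]
STORE_FAST x → x=50. Stack: []
LOAD_FAST_LOAD_FAST a,x → push 25,50. Stack: [25, 50]
BINARY_OP * → 25 * 50 = 1250. Stack: [1250]
STORE_FAST u → u=1250. Stack: []
LOAD_CONST → push 0. Stack: [0]
STORE_FAST i → i=0. Stack: []
LOAD_FAST i → push 0. Stack: [0]
LOAD_CONST → push 2. Stack: [0, 2]
COMPARE_OP bool(<) → 0 vs 2 = True. Stack: [True]
POP_JUMP_IF_FALSE → pop True; no jump. Stack: []
LOAD_FAST_LOAD_FAST x,u → push 50,1250. Stack: [50, 1250]
BINARY_OP | → 50 | 1250 = 1266. Stack: [1266]
STORE_FAST x → x=1266. Stack: []
LOAD_FAST i → push 0. Stack: [0]
LOAD_CONST → push 1. Stack: [0, 1]
BINARY_OP + → 0 + 1 = 1. Stack: [1]
STORE_FAST i → i=1. Stack: []
LOAD_FAST i → push 1. Stack: [1]
LOAD_CONST → push 2. Stack: [1, 2]
COMPARE_OP bool(<) → 1 vs 2 = True. Stack: [True]
POP_JUMP_IF_FALSE → pop True; no jump. Stack: []
LOAD_FAST_LOAD_FAST x,u → push 1266,1250. Stack: [1266, 1250]
BINARY_OP | → 1266 | 1250 = 1266. Stack: [1266]
STORE_FAST x → x=1266. Stack: []
LOAD_FAST i → push 1. Stack: [1]
LOAD_CONST → push 1. Stack: [1, 1]
BINARY_OP + → 1 + 1 = 2. Stack: [2]
STORE_FAST i → i=2. Stack: []
LOAD_FAST i → push 2. Stack: [2]
LOAD_CONST → push 2. Stack: [2, 2]
COMPARE_OP bool(<) → 2 vs 2 = False. Stack: [False]
POP_JUMP_IF_FALSE → pop False; jump. Stack: []
LOAD_FAST x → push 1266. Stack: [1266]
RETURN_VALUE → return 1266.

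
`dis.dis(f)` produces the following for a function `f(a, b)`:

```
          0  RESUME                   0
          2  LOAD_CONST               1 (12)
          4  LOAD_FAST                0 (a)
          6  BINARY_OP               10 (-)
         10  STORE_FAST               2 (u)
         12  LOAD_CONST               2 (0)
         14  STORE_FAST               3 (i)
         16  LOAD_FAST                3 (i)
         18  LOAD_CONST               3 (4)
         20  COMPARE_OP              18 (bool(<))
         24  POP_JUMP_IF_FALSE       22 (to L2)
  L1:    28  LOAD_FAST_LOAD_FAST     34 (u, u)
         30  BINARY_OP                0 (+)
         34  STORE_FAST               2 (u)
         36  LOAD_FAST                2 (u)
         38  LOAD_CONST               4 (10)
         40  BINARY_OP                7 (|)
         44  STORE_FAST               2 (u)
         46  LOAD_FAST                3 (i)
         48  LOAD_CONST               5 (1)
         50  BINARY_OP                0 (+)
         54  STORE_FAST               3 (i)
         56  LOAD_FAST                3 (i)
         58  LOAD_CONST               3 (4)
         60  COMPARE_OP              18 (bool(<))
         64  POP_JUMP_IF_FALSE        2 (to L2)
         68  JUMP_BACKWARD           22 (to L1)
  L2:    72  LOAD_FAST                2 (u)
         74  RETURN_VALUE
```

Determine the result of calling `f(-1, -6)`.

254

LOAD_CONST → push 12
LOAD_FAST a → push -1
BINARY_OP - → 12 - -1 = 13
STORE_FAST u → u=13
LOAD_CONST → push 0
STORE_FAST i → i=0
LOAD_FAST i → push 0
LOAD_CONST → push 4
COMPARE_OP bool(<) → 0 vs 4 = True
POP_JUMP_IF_FALSE → pop True; no jump
LOAD_FAST_LOAD_FAST u,u → push 13,13
BINARY_OP + → 13 + 13 = 26
STORE_FAST u → u=26
LOAD_FAST u → push 26
LOAD_CONST → push 10
BINARY_OP | → 26 | 10 = 26
STORE_FAST u → u=26
LOAD_FAST i → push 0
LOAD_CONST → push 1
BINARY_OP + → 0 + 1 = 1
STORE_FAST i → i=1
LOAD_FAST i → push 1
LOAD_CONST → push 4
COMPARE_OP bool(<) → 1 vs 4 = True
POP_JUMP_IF_FALSE → pop True; no jump
LOAD_FAST_LOAD_FAST u,u → push 26,26
BINARY_OP + → 26 + 26 = 52
STORE_FAST u → u=52
LOAD_FAST u → push 52
LOAD_CONST → push 10
BINARY_OP | → 52 | 10 = 62
STORE_FAST u → u=62
LOAD_FAST i → push 1
LOAD_CONST → push 1
BINARY_OP + → 1 + 1 = 2
STORE_FAST i → i=2
LOAD_FAST i → push 2
LOAD_CONST → push 4
COMPARE_OP bool(<) → 2 vs 4 = True
POP_JUMP_IF_FALSE → pop True; no jump
LOAD_FAST_LOAD_FAST u,u → push 62,62
BINARY_OP + → 62 + 62 = 124
STORE_FAST u → u=124
LOAD_FAST u → push 124
LOAD_CONST → push 10
BINARY_OP | → 124 | 10 = 126
STORE_FAST u → u=126
LOAD_FAST i → push 2
LOAD_CONST → push 1
BINARY_OP + → 2 + 1 = 3
STORE_FAST i → i=3
LOAD_FAST i → push 3
LOAD_CONST → push 4
COMPARE_OP bool(<) → 3 vs 4 = True
POP_JUMP_IF_FALSE → pop True; no jump
LOAD_FAST_LOAD_FAST u,u → push 126,126
BINARY_OP + → 126 + 126 = 252
STORE_FAST u → u=252
LOAD_FAST u → push 252
LOAD_CONST → push 10
BINARY_OP | → 252 | 10 = 254
STORE_FAST u → u=254
LOAD_FAST i → push 3
LOAD_CONST → push 1
BINARY_OP + → 3 + 1 = 4
STORE_FAST i → i=4
LOAD_FAST i → push 4
LOAD_CONST → push 4
COMPARE_OP bool(<) → 4 vs 4 = False
POP_JUMP_IF_FALSE → pop False; jump
LOAD_FAST u → push 254
RETURN_VALUE → return 254.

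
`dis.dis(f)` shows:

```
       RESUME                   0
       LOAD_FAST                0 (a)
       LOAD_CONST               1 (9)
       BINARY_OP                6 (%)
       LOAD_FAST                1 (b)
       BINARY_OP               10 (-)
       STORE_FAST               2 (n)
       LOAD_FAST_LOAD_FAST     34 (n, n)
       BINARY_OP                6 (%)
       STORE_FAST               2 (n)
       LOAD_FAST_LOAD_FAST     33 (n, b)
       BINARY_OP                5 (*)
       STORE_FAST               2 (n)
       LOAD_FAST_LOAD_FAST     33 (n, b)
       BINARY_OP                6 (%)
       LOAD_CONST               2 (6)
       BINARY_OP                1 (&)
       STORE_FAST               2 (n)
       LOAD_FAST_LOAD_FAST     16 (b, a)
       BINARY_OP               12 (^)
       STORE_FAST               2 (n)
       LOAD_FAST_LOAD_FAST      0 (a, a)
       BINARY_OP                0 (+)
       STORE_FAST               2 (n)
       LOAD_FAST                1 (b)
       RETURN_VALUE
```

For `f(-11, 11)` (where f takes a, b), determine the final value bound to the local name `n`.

LOAD_FAST a → push -11. Stack: [-11]
LOAD_CONST → push 9. Stack: [-11, 9]
BINARY_OP % → -11 % 9 = 7. Stack: [7]
LOAD_FAST b → push 11. Stack: [7, 11]
BINARY_OP - → 7 - 11 = -4. Stack: [-4]
STORE_FAST n → n=-4. Stack: []
LOAD_FAST_LOAD_FAST n,n → push -4,-4. Stack: [-4, -4]
BINARY_OP % → -4 % -4 = 0. Stack: [0]
STORE_FAST n → n=0. Stack: []
LOAD_FAST_LOAD_FAST n,b → push 0,11. Stack: [0, 11]
BINARY_OP * → 0 * 11 = 0. Stack: [0]
STORE_FAST n → n=0. Stack: []
LOAD_FAST_LOAD_FAST n,b → push 0,11. Stack: [0, 11]
BINARY_OP % → 0 % 11 = 0. Stack: [0]
LOAD_CONST → push 6. Stack: [0, 6]
BINARY_OP & → 0 & 6 = 0. Stack: [0]
STORE_FAST n → n=0. Stack: []
LOAD_FAST_LOAD_FAST b,a → push 11,-11. Stack: [11, -11]
BINARY_OP ^ → 11 ^ -11 = -2. Stack: [-2]
STORE_FAST n → n=-2. Stack: []
LOAD_FAST_LOAD_FAST a,a → push -11,-11. Stack: [-11, -11]
BINARY_OP + → -11 + -11 = -22. Stack: [-22]
STORE_FAST n → n=-22. Stack: []
LOAD_FAST b → push 11. Stack: [11]
RETURN_VALUE → return 11.

-22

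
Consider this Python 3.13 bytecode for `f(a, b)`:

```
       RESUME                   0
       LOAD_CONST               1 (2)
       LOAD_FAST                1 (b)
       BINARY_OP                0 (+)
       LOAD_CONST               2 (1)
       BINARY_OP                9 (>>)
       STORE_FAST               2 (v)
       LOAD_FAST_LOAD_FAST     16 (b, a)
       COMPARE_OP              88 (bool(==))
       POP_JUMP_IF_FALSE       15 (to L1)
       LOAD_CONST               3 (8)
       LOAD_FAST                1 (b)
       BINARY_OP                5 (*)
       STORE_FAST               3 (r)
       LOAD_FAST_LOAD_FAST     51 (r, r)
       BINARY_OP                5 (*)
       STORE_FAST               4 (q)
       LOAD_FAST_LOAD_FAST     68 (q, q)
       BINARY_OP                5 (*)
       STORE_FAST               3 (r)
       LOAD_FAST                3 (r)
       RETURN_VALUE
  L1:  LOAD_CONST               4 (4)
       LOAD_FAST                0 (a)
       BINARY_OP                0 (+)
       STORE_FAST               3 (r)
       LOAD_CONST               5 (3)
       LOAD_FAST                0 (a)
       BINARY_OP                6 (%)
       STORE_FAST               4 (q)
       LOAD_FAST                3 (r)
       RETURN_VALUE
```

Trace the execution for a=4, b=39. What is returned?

LOAD_CONST → push 2. Stack: [2]
LOAD_FAST b → push 39. Stack: [2, 39]
BINARY_OP + → 2 + 39 = 41. Stack: [41]
LOAD_CONST → push 1. Stack: [41, 1]
BINARY_OP >> → 41 >> 1 = 20. Stack: [20]
STORE_FAST v → v=20. Stack: []
LOAD_FAST_LOAD_FAST b,a → push 39,4. Stack: [39, 4]
COMPARE_OP bool(==) → 39 vs 4 = False. Stack: [False]
POP_JUMP_IF_FALSE → pop False; jump. Stack: []
LOAD_CONST → push 4. Stack: [4]
LOAD_FAST a → push 4. Stack: [4, 4]
BINARY_OP + → 4 + 4 = 8. Stack: [8]
STORE_FAST r → r=8. Stack: []
LOAD_CONST → push 3. Stack: [3]
LOAD_FAST a → push 4. Stack: [3, 4]
BINARY_OP % → 3 % 4 = 3. Stack: [3]
STORE_FAST q → q=3. Stack: []
LOAD_FAST r → push 8. Stack: [8]
RETURN_VALUE → return 8.

8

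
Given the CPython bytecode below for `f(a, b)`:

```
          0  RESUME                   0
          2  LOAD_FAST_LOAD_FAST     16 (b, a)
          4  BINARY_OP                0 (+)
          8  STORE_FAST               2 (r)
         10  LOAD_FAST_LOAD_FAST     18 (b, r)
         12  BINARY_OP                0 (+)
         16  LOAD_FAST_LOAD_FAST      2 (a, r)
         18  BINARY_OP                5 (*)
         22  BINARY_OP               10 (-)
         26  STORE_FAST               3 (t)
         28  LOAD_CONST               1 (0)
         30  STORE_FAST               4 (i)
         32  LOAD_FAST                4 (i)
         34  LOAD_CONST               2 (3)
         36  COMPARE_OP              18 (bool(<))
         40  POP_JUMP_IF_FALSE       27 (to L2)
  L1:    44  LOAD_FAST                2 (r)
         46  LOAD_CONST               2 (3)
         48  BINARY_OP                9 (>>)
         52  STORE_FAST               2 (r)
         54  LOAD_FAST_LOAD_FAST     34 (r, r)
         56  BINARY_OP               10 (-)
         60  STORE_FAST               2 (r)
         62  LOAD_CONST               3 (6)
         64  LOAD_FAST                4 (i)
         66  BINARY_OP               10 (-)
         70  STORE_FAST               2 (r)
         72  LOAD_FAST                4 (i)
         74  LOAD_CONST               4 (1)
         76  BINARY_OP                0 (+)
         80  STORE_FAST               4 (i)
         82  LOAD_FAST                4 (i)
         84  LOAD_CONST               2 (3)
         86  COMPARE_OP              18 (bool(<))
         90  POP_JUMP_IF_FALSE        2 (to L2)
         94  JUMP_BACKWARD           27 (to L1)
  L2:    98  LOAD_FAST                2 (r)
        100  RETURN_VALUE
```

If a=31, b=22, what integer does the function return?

LOAD_FAST_LOAD_FAST b,a → push 22,31
BINARY_OP + → 22 + 31 = 53
STORE_FAST r → r=53
LOAD_FAST_LOAD_FAST b,r → push 22,53
BINARY_OP + → 22 + 53 = 75
LOAD_FAST_LOAD_FAST a,r → push 31,53
BINARY_OP * → 31 * 53 = 1643
BINARY_OP - → 75 - 1643 = -1568
STORE_FAST t → t=-1568
LOAD_CONST → push 0
STORE_FAST i → i=0
LOAD_FAST i → push 0
LOAD_CONST → push 3
COMPARE_OP bool(<) → 0 vs 3 = True
POP_JUMP_IF_FALSE → pop True; no jump
LOAD_FAST r → push 53
LOAD_CONST → push 3
BINARY_OP >> → 53 >> 3 = 6
STORE_FAST r → r=6
LOAD_FAST_LOAD_FAST r,r → push 6,6
BINARY_OP - → 6 - 6 = 0
STORE_FAST r → r=0
LOAD_CONST → push 6
LOAD_FAST i → push 0
BINARY_OP - → 6 - 0 = 6
STORE_FAST r → r=6
LOAD_FAST i → push 0
LOAD_CONST → push 1
BINARY_OP + → 0 + 1 = 1
STORE_FAST i → i=1
LOAD_FAST i → push 1
LOAD_CONST → push 3
COMPARE_OP bool(<) → 1 vs 3 = True
POP_JUMP_IF_FALSE → pop True; no jump
LOAD_FAST r → push 6
LOAD_CONST → push 3
BINARY_OP >> → 6 >> 3 = 0
STORE_FAST r → r=0
LOAD_FAST_LOAD_FAST r,r → push 0,0
BINARY_OP - → 0 - 0 = 0
STORE_FAST r → r=0
LOAD_CONST → push 6
LOAD_FAST i → push 1
BINARY_OP - → 6 - 1 = 5
STORE_FAST r → r=5
LOAD_FAST i → push 1
LOAD_CONST → push 1
BINARY_OP + → 1 + 1 = 2
STORE_FAST i → i=2
LOAD_FAST i → push 2
LOAD_CONST → push 3
COMPARE_OP bool(<) → 2 vs 3 = True
POP_JUMP_IF_FALSE → pop True; no jump
LOAD_FAST r → push 5
LOAD_CONST → push 3
BINARY_OP >> → 5 >> 3 = 0
STORE_FAST r → r=0
LOAD_FAST_LOAD_FAST r,r → push 0,0
BINARY_OP - → 0 - 0 = 0
STORE_FAST r → r=0
LOAD_CONST → push 6
LOAD_FAST i → push 2
BINARY_OP - → 6 - 2 = 4
STORE_FAST r → r=4
LOAD_FAST i → push 2
LOAD_CONST → push 1
BINARY_OP + → 2 + 1 = 3
STORE_FAST i → i=3
LOAD_FAST i → push 3
LOAD_CONST → push 3
COMPARE_OP bool(<) → 3 vs 3 = False
POP_JUMP_IF_FALSE → pop False; jump
LOAD_FAST r → push 4
RETURN_VALUE → return 4.

4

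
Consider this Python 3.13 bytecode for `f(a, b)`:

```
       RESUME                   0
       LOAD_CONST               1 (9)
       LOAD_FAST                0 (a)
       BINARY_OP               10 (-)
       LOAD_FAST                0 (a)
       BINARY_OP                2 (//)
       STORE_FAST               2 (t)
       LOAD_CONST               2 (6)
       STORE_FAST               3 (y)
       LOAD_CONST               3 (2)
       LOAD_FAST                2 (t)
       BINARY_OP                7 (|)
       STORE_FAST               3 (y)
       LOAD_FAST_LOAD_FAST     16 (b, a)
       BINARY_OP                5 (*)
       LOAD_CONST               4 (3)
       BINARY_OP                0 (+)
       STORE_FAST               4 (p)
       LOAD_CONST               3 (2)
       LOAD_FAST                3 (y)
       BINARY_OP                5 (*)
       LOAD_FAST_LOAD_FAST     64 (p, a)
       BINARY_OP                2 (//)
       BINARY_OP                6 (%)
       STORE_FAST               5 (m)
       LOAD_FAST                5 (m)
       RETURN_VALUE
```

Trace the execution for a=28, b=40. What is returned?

38

LOAD_CONST → push 9. Stack: [9]
LOAD_FAST a → push 28. Stack: [9, 28]
BINARY_OP - → 9 - 28 = -19. Stack: [-19]
LOAD_FAST a → push 28. Stack: [-19, 28]
BINARY_OP // → -19 // 28 = -1. Stack: [-1]
STORE_FAST t → t=-1. Stack: []
LOAD_CONST → push 6. Stack: [6]
STORE_FAST y → y=6. Stack: []
LOAD_CONST → push 2. Stack: [2]
LOAD_FAST t → push -1. Stack: [2, -1]
BINARY_OP | → 2 | -1 = -1. Stack: [-1]
STORE_FAST y → y=-1. Stack: []
LOAD_FAST_LOAD_FAST b,a → push 40,28. Stack: [40, 28]
BINARY_OP * → 40 * 28 = 1120. Stack: [1120]
LOAD_CONST → push 3. Stack: [1120, 3]
BINARY_OP + → 1120 + 3 = 1123. Stack: [1123]
STORE_FAST p → p=1123. Stack: []
LOAD_CONST → push 2. Stack: [2]
LOAD_FAST y → push -1. Stack: [2, -1]
BINARY_OP * → 2 * -1 = -2. Stack: [-2]
LOAD_FAST_LOAD_FAST p,a → push 1123,28. Stack: [-2, 1123, 28]
BINARY_OP // → 1123 // 28 = 40. Stack: [-2, 40]
BINARY_OP % → -2 % 40 = 38. Stack: [38]
STORE_FAST m → m=38. Stack: []
LOAD_FAST m → push 38. Stack: [38]
RETURN_VALUE → return 38.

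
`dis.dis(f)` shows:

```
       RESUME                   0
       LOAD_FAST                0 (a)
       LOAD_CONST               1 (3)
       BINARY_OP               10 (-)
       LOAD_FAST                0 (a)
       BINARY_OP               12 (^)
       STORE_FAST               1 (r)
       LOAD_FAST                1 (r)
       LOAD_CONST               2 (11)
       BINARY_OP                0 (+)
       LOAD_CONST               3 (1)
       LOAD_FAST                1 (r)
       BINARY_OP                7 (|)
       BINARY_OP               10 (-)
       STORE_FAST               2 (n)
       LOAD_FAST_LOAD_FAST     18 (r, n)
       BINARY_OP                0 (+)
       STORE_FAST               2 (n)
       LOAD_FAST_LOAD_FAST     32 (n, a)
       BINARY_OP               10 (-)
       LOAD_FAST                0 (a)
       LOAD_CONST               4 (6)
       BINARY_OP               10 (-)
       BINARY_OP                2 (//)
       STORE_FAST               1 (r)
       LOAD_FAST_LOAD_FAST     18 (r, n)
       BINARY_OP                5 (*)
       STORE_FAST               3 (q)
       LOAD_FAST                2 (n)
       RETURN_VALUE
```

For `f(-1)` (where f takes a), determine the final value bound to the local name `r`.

-3

LOAD_FAST a → push -1. Stack: [-1]
LOAD_CONST → push 3. Stack: [-1, 3]
BINARY_OP - → -1 - 3 = -4. Stack: [-4]
LOAD_FAST a → push -1. Stack: [-4, -1]
BINARY_OP ^ → -4 ^ -1 = 3. Stack: [3]
STORE_FAST r → r=3. Stack: []
LOAD_FAST r → push 3. Stack: [3]
LOAD_CONST → push 11. Stack: [3, 11]
BINARY_OP + → 3 + 11 = 14. Stack: [14]
LOAD_CONST → push 1. Stack: [14, 1]
LOAD_FAST r → push 3. Stack: [14, 1, 3]
BINARY_OP | → 1 | 3 = 3. Stack: [14, 3]
BINARY_OP - → 14 - 3 = 11. Stack: [11]
STORE_FAST n → n=11. Stack: []
LOAD_FAST_LOAD_FAST r,n → push 3,11. Stack: [3, 11]
BINARY_OP + → 3 + 11 = 14. Stack: [14]
STORE_FAST n → n=14. Stack: []
LOAD_FAST_LOAD_FAST n,a → push 14,-1. Stack: [14, -1]
BINARY_OP - → 14 - -1 = 15. Stack: [15]
LOAD_FAST a → push -1. Stack: [15, -1]
LOAD_CONST → push 6. Stack: [15, -1, 6]
BINARY_OP - → -1 - 6 = -7. Stack: [15, -7]
BINARY_OP // → 15 // -7 = -3. Stack: [-3]
STORE_FAST r → r=-3. Stack: []
LOAD_FAST_LOAD_FAST r,n → push -3,14. Stack: [-3, 14]
BINARY_OP * → -3 * 14 = -42. Stack: [-42]
STORE_FAST q → q=-42. Stack: []
LOAD_FAST n → push 14. Stack: [14]
RETURN_VALUE → return 14.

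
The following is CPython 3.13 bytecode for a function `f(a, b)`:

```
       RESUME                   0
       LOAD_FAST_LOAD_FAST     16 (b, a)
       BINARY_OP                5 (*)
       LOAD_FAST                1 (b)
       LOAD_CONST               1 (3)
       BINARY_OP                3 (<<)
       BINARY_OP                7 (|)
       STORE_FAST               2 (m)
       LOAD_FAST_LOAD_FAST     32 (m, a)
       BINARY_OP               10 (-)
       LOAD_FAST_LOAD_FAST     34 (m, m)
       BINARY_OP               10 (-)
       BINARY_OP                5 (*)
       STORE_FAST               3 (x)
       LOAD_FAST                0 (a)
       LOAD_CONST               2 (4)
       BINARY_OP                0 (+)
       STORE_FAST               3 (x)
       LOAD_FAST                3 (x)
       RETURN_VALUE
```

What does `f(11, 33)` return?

LOAD_FAST_LOAD_FAST b,a → push 33,11. Stack: [33, 11]
BINARY_OP * → 33 * 11 = 363. Stack: [363]
LOAD_FAST b → push 33. Stack: [363, 33]
LOAD_CONST → push 3. Stack: [363, 33, 3]
BINARY_OP << → 33 << 3 = 264. Stack: [363, 264]
BINARY_OP | → 363 | 264 = 363. Stack: [363]
STORE_FAST m → m=363. Stack: []
LOAD_FAST_LOAD_FAST m,a → push 363,11. Stack: [363, 11]
BINARY_OP - → 363 - 11 = 352. Stack: [352]
LOAD_FAST_LOAD_FAST m,m → push 363,363. Stack: [352, 363, 363]
BINARY_OP - → 363 - 363 = 0. Stack: [352, 0]
BINARY_OP * → 352 * 0 = 0. Stack: [0]
STORE_FAST x → x=0. Stack: []
LOAD_FAST a → push 11. Stack: [11]
LOAD_CONST → push 4. Stack: [11, 4]
BINARY_OP + → 11 + 4 = 15. Stack: [15]
STORE_FAST x → x=15. Stack: []
LOAD_FAST x → push 15. Stack: [15]
RETURN_VALUE → return 15.

15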